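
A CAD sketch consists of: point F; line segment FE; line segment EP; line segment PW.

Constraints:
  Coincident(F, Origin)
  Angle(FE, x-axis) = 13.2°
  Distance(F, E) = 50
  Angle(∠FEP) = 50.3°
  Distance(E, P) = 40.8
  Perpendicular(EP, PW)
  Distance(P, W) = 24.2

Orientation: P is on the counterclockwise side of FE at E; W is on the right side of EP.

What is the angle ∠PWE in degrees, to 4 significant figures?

59.33°

∠FEP = 50.3°, so EP runs at 13.2° + (180° − 50.3°) = 142.9° from the x-axis; with |EP| = 40.8, P = E + 40.8·(cos 142.9°, sin 142.9°) = (16.14, 36.03). The perpendicularity gives PW at right angles to EP; with |PW| = 24.2 on the right of EP, W = P + 24.2·(0.6032, 0.7976) = (30.74, 55.33). Then cos ∠PWE = WP·WE / (|WP||WE|), giving 59.33°.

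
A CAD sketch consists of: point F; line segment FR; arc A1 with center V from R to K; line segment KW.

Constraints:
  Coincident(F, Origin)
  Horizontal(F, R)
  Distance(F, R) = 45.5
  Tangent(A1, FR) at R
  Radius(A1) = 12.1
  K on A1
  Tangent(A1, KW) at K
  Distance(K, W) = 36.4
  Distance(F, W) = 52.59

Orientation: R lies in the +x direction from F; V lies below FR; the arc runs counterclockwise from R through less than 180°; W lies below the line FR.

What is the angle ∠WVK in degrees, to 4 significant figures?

71.61°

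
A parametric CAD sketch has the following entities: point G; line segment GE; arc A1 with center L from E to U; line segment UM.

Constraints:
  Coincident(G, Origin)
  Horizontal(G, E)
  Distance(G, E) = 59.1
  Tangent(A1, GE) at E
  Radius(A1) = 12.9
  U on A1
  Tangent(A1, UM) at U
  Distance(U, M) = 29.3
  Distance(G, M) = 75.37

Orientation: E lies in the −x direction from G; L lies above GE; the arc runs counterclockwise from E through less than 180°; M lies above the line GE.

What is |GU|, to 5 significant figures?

51.060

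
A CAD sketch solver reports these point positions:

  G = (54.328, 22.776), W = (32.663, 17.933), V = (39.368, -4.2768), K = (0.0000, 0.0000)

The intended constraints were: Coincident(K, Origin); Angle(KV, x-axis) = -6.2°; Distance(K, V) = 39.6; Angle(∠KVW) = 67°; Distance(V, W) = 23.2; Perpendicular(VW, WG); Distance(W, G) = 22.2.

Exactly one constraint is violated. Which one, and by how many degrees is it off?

Perpendicular(VW, WG) — off by 4.20°.

K = (0.00, 0.00) ✓; KV at -6.200° ✓; |KV| = 39.60 ✓; ∠KVW = 67.00° ✓; |VW| = 23.20 ✓; ∠(VW, WG) = 94.20° ✗; |WG| = 22.20 ✓.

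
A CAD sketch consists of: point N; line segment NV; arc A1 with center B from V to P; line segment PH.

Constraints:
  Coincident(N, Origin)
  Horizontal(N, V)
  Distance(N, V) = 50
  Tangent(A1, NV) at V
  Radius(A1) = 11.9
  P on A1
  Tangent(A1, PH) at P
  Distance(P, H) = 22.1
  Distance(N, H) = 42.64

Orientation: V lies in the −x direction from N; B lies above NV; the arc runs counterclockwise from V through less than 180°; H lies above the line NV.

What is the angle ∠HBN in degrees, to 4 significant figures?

55.71°

Checks: N.y = 0.00, V.y = 0.00 ✓; |BP| = 11.90 ✓; ∠(BP, PH) = 90.00° ✓; |PH| = 22.10 ✓; |NH| = 42.64 ✓.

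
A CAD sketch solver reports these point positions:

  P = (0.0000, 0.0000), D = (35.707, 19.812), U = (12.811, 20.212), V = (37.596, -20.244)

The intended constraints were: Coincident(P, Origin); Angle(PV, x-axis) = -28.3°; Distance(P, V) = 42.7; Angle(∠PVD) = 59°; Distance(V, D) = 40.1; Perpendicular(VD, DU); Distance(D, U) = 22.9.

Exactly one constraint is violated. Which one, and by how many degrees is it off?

Perpendicular(VD, DU) — off by 3.70°.

P = (0.00, 0.00) ✓; PV at -28.30° ✓; |PV| = 42.70 ✓; ∠PVD = 59.00° ✓; |VD| = 40.10 ✓; ∠(VD, DU) = 86.30° ✗; |DU| = 22.90 ✓.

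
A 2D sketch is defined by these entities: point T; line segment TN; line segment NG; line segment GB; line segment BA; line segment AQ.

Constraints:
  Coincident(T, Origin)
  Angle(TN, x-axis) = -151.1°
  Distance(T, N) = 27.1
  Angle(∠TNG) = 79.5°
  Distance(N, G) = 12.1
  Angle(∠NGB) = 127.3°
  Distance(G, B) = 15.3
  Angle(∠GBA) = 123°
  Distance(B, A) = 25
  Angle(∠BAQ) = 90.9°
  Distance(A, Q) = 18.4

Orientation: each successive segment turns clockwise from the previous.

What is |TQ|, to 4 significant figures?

9.920

∠GBA = 123.0° gives BA at -1.300° from the x-axis; with |BA| = 25.0, A = (6.071, 10.46). ∠BAQ = 90.9° gives AQ at -90.40° from the x-axis; with |AQ| = 18.4, Q = (5.943, -7.943). Then |TQ| = |Q − T| = 9.920.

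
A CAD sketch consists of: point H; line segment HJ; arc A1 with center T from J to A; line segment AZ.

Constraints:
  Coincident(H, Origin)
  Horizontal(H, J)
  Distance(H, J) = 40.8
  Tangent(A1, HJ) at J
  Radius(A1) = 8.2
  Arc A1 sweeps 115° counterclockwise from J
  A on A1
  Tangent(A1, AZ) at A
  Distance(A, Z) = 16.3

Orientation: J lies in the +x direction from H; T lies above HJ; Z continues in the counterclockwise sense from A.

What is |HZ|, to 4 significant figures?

49.07

H is at the origin; H and J share the same y with |HJ| = 40.8 and J on the +x side, so J = (40.80, 0.000). Tangency of A1 to HJ means the radius TJ is perpendicular to HJ, so T = J + (0, 8.2) = (40.80, 8.200). On A1, J sits at bearing -90° from T; a 115° counterclockwise sweep puts A at bearing 25°, so A = T + 8.2·(cos 25°, sin 25°) = (48.23, 11.67). Since A1 is tangent to AZ there, TA ⟂ AZ, so AZ runs along (−sin 25°, cos 25°); with |AZ| = 16.3, Z = (41.34, 26.44). Then |HZ| = |Z − H| = 49.07.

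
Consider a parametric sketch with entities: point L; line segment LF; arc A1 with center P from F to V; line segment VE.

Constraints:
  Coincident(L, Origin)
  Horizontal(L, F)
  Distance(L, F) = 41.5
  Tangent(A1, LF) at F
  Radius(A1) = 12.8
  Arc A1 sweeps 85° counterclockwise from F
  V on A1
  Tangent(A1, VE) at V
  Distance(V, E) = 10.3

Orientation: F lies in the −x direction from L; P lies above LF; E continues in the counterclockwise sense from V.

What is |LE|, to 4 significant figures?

35.46

On A1, F sits at bearing -90° from P; an 85° counterclockwise sweep puts V at bearing -5°, so V = P + 12.8·(cos -5°, sin -5°) = (-28.75, 11.68). A1 meets VE tangentially, so PV is at right angles to VE, so VE runs along (−sin -5°, cos -5°); with |VE| = 10.3, E = (-27.85, 21.95). Then |LE| = |E − L| = 35.46.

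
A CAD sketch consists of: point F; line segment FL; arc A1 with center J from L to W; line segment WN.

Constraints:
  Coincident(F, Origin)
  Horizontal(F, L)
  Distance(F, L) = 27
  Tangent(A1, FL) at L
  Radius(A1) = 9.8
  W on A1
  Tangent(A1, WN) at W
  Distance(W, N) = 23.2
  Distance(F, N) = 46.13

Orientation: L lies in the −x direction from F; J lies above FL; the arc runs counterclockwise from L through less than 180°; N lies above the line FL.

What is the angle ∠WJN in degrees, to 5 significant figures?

67.100°

Checks: |JW| = 9.800 ✓; ∠(JW, WN) = 90.00° ✓; |WN| = 23.20 ✓; |FN| = 46.13 ✓.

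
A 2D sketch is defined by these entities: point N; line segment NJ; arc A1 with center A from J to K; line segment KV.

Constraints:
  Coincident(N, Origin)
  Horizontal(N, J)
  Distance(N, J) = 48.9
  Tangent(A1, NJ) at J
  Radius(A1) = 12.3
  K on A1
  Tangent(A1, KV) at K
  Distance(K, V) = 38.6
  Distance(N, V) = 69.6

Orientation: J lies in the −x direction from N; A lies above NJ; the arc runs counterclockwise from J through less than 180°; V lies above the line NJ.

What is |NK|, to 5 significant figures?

39.854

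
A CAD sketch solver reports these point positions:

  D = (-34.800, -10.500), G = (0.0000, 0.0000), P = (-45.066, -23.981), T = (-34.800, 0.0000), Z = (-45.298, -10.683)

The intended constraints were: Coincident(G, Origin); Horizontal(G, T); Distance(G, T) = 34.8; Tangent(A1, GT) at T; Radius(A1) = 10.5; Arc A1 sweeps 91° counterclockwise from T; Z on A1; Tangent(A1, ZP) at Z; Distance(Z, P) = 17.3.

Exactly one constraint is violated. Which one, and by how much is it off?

Distance(Z, P) = 17.3 — off by 4.00.

G = (0.00, 0.00) ✓; G.y = 0.00, T.y = 0.00 ✓; |GT| = 34.80 ✓; ∠(DT, TG) = 90.00° ✓; |DT| = 10.50 ✓; bearing(D→Z) − bearing(D→T) = 91.00° ✓; |DZ| = 10.50 ✓; ∠(DZ, ZP) = 90.00° ✓; |ZP| = 13.30 ✗.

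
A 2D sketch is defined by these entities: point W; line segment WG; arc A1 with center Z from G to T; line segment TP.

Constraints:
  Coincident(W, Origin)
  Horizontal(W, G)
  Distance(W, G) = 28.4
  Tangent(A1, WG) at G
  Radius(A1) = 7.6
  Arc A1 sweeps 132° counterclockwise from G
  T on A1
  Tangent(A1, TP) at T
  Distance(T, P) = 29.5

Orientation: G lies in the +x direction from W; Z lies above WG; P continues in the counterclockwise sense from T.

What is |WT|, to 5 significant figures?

36.334

Tangency of A1 to WG means the radius ZG is perpendicular to WG, so Z = G + (0, 7.6) = (28.400, 7.6000). On A1, G sits at bearing -90° from Z; a 132° counterclockwise sweep puts T at bearing 42°, so T = Z + 7.6·(cos 42°, sin 42°) = (34.048, 12.685). Then |WT| = |T − W| = 36.334.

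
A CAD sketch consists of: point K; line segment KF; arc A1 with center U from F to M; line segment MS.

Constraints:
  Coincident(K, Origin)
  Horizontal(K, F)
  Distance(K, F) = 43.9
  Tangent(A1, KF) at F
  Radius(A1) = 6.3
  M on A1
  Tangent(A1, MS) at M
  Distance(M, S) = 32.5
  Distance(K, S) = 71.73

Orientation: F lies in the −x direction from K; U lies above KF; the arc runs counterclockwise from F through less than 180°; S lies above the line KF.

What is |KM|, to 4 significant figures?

41.17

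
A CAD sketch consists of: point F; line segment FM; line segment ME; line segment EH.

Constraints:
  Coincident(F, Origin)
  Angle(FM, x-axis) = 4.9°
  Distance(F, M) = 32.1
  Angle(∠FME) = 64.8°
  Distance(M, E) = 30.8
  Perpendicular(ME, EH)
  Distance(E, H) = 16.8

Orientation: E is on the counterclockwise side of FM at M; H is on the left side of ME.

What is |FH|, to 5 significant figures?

21.059

F is at the origin; FM runs at 4.9° with length 32.1, so M = 32.1·(cos 4.9°, sin 4.9°) = (31.983, 2.7419). ∠FME = 64.8°, so ME runs at 4.9° + (180° − 64.8°) = 120.10° from the x-axis; with |ME| = 30.8, E = M + 30.8·(cos 120.10°, sin 120.10°) = (16.536, 29.389). ME ⟂ EH; with |EH| = 16.8 on the left of ME, H = E + 16.8·(-0.86515, -0.50151) = (2.0016, 20.963). Then |FH| = |H − F| = 21.059.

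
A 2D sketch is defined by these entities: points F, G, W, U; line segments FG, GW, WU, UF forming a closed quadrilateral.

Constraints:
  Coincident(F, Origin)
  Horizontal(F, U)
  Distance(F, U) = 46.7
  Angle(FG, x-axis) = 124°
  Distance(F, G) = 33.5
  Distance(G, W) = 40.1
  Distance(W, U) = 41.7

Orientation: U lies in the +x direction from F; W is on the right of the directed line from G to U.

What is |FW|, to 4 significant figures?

6.822

Checks: |GW| = 40.10 ✓; |WU| = 41.70 ✓.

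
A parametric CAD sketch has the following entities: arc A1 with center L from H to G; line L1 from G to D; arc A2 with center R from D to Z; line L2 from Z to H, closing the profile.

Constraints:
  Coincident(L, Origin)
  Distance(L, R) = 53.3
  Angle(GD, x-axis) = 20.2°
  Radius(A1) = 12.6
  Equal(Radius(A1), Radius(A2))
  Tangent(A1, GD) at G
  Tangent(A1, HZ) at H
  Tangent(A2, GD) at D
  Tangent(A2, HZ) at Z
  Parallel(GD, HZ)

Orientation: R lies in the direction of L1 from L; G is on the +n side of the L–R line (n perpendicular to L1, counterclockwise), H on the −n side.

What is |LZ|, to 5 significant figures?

54.769

Tangency of A1 to both parallel lines with radius 12.6 puts G and H at L ± 12.6·n: G = (-4.3508, 11.825), H = (4.3508, -11.825). Equal radii place D and Z the same way about R: D = R + 12.6·n = (45.671, 30.229), Z = R − 12.6·n = (54.372, 6.5794). Then |LZ| = |Z − L| = 54.769.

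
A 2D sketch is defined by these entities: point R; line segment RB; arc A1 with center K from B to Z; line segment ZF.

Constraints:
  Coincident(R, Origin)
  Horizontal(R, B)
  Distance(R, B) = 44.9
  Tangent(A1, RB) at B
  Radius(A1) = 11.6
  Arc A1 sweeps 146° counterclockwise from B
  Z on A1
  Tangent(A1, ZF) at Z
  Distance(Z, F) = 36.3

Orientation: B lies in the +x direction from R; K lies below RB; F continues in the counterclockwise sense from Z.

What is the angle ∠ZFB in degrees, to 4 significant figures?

26.38°

On A1, B sits at bearing 90° from K; a 146° counterclockwise sweep puts Z at bearing 236°, so Z = K + 11.6·(cos 236°, sin 236°) = (38.41, -21.22). Since A1 is tangent to ZF there, KZ ⟂ ZF, so ZF runs along (−sin 236°, cos 236°); with |ZF| = 36.3, F = (68.51, -41.52). Then cos ∠ZFB = FZ·FB / (|FZ||FB|), giving 26.38°.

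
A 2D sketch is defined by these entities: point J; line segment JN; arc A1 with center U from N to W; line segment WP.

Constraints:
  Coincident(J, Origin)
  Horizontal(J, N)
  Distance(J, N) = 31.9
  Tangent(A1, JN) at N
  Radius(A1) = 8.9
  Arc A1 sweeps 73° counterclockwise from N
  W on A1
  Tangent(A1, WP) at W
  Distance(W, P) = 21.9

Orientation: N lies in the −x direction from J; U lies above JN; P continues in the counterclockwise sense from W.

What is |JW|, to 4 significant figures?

24.22

J is at the origin; JN is horizontal with |JN| = 31.9 and N on the −x side, so N = (-31.90, 0.000). Since A1 is tangent to JN there, UN ⟂ JN, so U = N + (0, 8.9) = (-31.90, 8.900). On A1, N sits at bearing -90° from U; a 73° counterclockwise sweep puts W at bearing -17°, so W = U + 8.9·(cos -17°, sin -17°) = (-23.39, 6.298). Then |JW| = |W − J| = 24.22.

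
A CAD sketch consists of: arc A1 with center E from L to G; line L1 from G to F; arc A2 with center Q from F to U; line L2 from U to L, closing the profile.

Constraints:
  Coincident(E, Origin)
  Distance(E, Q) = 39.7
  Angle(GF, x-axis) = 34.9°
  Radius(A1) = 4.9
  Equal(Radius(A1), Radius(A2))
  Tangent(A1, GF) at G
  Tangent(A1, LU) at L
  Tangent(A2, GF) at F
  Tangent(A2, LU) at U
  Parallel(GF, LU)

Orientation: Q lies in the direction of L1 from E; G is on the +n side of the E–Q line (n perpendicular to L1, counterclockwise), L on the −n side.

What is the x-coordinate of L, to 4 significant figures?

2.804

The slot axis is L1's direction at 34.9°, so u = (cos 34.9°, sin 34.9°) = (0.8202, 0.5721) and n = (−sin 34.9°, cos 34.9°) = (-0.5721, 0.8202). E is at the origin and Q lies 39.7 along u from E, so Q = 39.7·u = (32.56, 22.71). Tangency of A1 to both parallel lines with radius 4.9 puts G and L at E ± 4.9·n: G = (-2.804, 4.019), L = (2.804, -4.019). So L.x = 2.804.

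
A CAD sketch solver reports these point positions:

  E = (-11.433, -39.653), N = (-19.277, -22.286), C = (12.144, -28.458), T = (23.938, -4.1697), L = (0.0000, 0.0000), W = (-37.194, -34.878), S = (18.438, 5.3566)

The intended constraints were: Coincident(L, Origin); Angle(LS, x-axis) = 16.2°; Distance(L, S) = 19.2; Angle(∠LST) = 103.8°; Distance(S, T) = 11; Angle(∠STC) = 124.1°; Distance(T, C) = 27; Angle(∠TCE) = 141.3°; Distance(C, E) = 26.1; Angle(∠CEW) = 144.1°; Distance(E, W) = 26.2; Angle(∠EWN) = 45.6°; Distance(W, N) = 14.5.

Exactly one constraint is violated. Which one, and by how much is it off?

Distance(W, N) = 14.5 — off by 7.40.

L = (0.00, 0.00) ✓; LS at 16.20° ✓; |LS| = 19.20 ✓; ∠LST = 103.8° ✓; |ST| = 11.00 ✓; ∠STC = 124.1° ✓; |TC| = 27.00 ✓; ∠TCE = 141.3° ✓; |CE| = 26.10 ✓; ∠CEW = 144.1° ✓; |EW| = 26.20 ✓; ∠EWN = 45.60° ✓; |WN| = 21.90 ✗.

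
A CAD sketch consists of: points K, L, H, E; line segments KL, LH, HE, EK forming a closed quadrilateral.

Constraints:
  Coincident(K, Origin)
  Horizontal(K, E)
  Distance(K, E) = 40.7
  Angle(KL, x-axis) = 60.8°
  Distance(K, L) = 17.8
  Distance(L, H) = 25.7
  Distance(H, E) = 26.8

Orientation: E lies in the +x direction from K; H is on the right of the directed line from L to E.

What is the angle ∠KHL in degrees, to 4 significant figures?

43.82°

K is at the origin; KE is horizontal with |KE| = 40.7 and E in +x, so E = (40.7, 0). KL runs at 60.8° with |KL| = 17.8, so L = (8.684, 15.54). H is determined by |LH| = 25.7 and |HE| = 26.8 together: it lies at the intersection of circle(L, 25.7) and circle(E, 26.8). With |LE| = 35.59, the foot of the radical line on LE is 16.98 from L and the perpendicular offset is √(25.7² − 16.98²) = 19.29. Taking the right-of-LE solution: H = (15.54, -9.231).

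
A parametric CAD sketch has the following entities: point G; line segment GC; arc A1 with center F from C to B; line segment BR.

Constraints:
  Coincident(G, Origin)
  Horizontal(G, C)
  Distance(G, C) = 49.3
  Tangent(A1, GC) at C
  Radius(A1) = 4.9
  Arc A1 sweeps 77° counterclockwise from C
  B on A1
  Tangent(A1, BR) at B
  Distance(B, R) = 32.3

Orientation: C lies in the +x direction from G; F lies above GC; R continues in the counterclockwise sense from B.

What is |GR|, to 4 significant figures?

70.76

On A1, C sits at bearing -90° from F; a 77° counterclockwise sweep puts B at bearing -13°, so B = F + 4.9·(cos -13°, sin -13°) = (54.07, 3.798). The tangent condition forces FB to be normal to BR, so BR runs along (−sin -13°, cos -13°); with |BR| = 32.3, R = (61.34, 35.27). Then |GR| = |R − G| = 70.76.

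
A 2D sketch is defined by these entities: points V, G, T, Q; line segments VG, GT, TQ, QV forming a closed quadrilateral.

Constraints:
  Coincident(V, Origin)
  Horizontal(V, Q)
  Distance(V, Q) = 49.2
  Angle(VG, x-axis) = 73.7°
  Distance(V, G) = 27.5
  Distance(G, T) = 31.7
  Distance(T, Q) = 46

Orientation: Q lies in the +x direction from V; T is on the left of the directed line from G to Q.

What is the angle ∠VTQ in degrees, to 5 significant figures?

57.087°

Checks: |GT| = 31.70 ✓; |TQ| = 46.00 ✓.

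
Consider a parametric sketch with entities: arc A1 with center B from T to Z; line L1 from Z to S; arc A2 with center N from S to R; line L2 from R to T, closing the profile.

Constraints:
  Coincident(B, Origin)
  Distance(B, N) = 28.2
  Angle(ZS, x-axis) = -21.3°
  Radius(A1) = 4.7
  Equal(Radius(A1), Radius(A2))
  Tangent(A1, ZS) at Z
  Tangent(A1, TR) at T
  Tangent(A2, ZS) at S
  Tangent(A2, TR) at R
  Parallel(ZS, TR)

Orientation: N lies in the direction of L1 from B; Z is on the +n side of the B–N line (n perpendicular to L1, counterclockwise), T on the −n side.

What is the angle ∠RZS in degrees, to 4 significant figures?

18.43°

Tangency of A1 to both parallel lines with radius 4.7 puts Z and T at B ± 4.7·n: Z = (1.707, 4.379), T = (-1.707, -4.379). Equal radii place S and R the same way about N: S = N + 4.7·n = (27.98, -5.865), R = N − 4.7·n = (24.57, -14.62). Then cos ∠RZS = ZR·ZS / (|ZR||ZS|), giving 18.43°.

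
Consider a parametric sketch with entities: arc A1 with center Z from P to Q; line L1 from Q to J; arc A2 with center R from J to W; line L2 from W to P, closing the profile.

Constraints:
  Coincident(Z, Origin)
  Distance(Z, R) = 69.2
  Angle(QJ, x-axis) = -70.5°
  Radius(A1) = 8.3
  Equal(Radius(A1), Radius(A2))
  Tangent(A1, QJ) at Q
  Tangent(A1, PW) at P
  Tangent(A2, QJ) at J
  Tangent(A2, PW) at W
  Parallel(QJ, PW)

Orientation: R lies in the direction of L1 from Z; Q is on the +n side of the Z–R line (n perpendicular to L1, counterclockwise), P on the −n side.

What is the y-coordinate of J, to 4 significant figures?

-62.46

The slot axis is L1's direction at -70.5°, so u = (cos -70.5°, sin -70.5°) = (0.3338, -0.9426) and n = (−sin -70.5°, cos -70.5°) = (0.9426, 0.3338). Z is at the origin and R lies 69.2 along u from Z, so R = 69.2·u = (23.10, -65.23). Tangency of A1 to both parallel lines with radius 8.3 puts Q and P at Z ± 8.3·n: Q = (7.824, 2.771), P = (-7.824, -2.771). Equal radii place J and W the same way about R: J = R + 8.3·n = (30.92, -62.46), W = R − 8.3·n = (15.28, -68.00). So J.y = -62.46.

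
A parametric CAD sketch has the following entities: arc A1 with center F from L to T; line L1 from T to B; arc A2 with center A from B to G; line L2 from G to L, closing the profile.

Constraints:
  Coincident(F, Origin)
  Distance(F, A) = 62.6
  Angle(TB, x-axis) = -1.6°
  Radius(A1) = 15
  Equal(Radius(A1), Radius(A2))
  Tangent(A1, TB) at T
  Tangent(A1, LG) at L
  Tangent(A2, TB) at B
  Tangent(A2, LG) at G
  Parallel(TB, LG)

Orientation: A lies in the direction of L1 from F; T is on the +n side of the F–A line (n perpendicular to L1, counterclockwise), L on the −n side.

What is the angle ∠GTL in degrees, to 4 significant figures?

64.39°

Tangency of A1 to both parallel lines with radius 15.0 puts T and L at F ± 15.0·n: T = (0.4188, 14.99), L = (-0.4188, -14.99). Equal radii place B and G the same way about A: B = A + 15.0·n = (62.99, 13.25), G = A − 15.0·n = (62.16, -16.74). Then cos ∠GTL = TG·TL / (|TG||TL|), giving 64.39°.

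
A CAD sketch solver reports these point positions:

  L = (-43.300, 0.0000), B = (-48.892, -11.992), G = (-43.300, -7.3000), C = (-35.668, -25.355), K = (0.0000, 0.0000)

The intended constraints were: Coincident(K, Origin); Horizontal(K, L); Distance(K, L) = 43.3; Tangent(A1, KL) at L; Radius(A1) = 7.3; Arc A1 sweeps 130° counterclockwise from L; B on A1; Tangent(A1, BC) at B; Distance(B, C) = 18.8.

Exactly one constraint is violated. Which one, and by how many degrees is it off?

Tangent(A1, BC) at B — off by 4.70°.

K = (0.00, 0.00) ✓; K.y = 0.00, L.y = 0.00 ✓; |KL| = 43.30 ✓; ∠(GL, LK) = 90.00° ✓; |GL| = 7.300 ✓; bearing(G→B) − bearing(G→L) = 130.0° ✓; |GB| = 7.300 ✓; ∠(GB, BC) = 85.30° ✗; |BC| = 18.80 ✓.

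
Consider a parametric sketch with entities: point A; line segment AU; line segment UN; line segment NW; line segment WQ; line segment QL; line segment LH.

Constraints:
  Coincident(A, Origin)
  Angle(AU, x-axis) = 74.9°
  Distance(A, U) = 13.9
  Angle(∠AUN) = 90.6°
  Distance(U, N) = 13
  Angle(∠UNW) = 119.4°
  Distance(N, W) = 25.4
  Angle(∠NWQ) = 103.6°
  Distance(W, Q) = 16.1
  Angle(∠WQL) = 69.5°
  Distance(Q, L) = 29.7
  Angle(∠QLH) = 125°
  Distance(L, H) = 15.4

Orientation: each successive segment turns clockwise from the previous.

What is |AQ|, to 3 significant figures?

23.7

A is at the origin; AU runs at 74.9° with length 13.9, so U = (3.62, 13.4). ∠AUN = 90.6° gives UN at -14.5° from the x-axis; with |UN| = 13.0, N = (16.2, 10.2). ∠UNW = 119.4° gives NW at -75.1° from the x-axis; with |NW| = 25.4, W = (22.7, -14.4). ∠NWQ = 103.6° gives WQ at -152° from the x-axis; with |WQ| = 16.1, Q = (8.59, -22.1). Then |AQ| = |Q − A| = 23.7.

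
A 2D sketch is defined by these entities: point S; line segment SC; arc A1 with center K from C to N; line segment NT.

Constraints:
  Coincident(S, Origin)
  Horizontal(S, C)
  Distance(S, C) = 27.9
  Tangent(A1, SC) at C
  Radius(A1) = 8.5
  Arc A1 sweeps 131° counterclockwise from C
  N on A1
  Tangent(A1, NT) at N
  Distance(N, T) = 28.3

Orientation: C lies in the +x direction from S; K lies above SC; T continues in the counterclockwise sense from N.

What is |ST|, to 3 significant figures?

38.8

S is at the origin; S and C share the same y with |SC| = 27.9 and C on the +x side, so C = (27.9, 0.00). Since A1 is tangent to SC there, KC ⟂ SC, so K = C + (0, 8.5) = (27.9, 8.50). On A1, C sits at bearing -90° from K; a 131° counterclockwise sweep puts N at bearing 41°, so N = K + 8.5·(cos 41°, sin 41°) = (34.3, 14.1). Tangency of A1 to NT means the radius KN is perpendicular to NT, so NT runs along (−sin 41°, cos 41°); with |NT| = 28.3, T = (15.7, 35.4). Then |ST| = |T − S| = 38.8.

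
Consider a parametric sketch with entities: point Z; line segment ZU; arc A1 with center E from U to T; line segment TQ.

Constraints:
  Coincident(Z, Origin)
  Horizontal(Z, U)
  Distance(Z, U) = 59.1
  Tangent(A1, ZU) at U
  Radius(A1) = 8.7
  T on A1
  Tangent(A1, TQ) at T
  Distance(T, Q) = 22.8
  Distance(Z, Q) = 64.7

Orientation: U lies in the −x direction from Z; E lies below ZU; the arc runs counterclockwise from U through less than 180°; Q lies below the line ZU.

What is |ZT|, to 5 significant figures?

67.957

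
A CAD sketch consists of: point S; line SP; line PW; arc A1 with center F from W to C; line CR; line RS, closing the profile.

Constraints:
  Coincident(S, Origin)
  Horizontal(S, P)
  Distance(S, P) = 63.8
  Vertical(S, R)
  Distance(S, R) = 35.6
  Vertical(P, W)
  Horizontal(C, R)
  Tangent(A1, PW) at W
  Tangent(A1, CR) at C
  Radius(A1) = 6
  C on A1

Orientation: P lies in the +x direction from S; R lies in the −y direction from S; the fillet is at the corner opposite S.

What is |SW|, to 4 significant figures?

70.33

S is at the origin; S and P share the same y with |SP| = 63.8 and P on the +x side, so P = (63.80, 0.000). S and R share the same x with |SR| = 35.6 and R on the −y side, so R = (0.000, -35.60). The virtual corner opposite S is at (63.80, -35.60). A1 meets PW tangentially, so FW is at right angles to PW and A1 meets CR tangentially, so FC is at right angles to CR, with radius 6.0, so the center F sits 6.0 in from both sides at F = (57.80, -29.60). That places the tangent points at W = (63.80, -29.60) on PW and C = (57.80, -35.60) on CR. Then |SW| = |W − S| = 70.33.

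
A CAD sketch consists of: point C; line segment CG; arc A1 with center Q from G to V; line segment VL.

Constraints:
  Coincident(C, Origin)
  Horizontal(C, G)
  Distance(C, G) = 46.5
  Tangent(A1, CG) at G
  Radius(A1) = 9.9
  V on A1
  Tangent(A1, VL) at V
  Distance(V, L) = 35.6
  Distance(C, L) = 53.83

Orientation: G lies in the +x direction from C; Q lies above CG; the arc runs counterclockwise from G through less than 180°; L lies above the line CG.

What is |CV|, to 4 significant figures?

56.51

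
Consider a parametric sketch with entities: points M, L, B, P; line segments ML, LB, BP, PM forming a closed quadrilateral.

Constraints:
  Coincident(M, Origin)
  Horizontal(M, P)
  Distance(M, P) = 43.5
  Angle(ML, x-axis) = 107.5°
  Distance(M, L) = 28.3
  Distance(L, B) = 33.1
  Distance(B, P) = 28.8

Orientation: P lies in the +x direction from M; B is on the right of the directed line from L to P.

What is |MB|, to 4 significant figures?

15.36

Checks: |LB| = 33.10 ✓; |BP| = 28.80 ✓.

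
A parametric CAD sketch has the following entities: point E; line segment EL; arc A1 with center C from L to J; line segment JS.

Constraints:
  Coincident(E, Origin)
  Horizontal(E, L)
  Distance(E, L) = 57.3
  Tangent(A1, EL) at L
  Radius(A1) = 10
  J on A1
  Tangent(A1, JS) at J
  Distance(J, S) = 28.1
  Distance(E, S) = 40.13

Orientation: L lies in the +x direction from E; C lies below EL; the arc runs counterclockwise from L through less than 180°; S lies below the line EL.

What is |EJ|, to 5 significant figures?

49.812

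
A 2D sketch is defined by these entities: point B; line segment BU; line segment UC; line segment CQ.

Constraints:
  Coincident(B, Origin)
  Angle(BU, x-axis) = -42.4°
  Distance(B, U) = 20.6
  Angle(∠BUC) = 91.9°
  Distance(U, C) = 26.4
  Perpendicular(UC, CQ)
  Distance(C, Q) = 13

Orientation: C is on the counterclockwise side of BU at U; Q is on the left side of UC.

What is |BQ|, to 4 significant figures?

28.13

B is at the origin; BU runs at -42.4° with length 20.6, so U = 20.6·(cos -42.4°, sin -42.4°) = (15.21, -13.89). ∠BUC = 91.9°, so UC runs at -42.4° + (180° − 91.9°) = 45.70° from the x-axis; with |UC| = 26.4, C = U + 26.4·(cos 45.70°, sin 45.70°) = (33.65, 5.004). UC ⟂ CQ; with |CQ| = 13.0 on the left of UC, Q = C + 13.0·(-0.7157, 0.6984) = (24.35, 14.08). Then |BQ| = |Q − B| = 28.13.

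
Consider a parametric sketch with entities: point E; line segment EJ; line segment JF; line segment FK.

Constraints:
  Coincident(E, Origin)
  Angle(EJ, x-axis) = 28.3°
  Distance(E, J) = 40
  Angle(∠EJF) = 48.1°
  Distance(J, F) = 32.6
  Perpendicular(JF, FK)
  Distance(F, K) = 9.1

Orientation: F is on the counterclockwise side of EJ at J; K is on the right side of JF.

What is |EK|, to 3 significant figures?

39.3

∠EJF = 48.1°, so JF runs at 28.3° + (180° − 48.1°) = 160° from the x-axis; with |JF| = 32.6, F = J + 32.6·(cos 160°, sin 160°) = (4.55, 30.0). JF ⟂ FK; with |FK| = 9.1 on the right of JF, K = F + 9.1·(0.339, 0.941) = (7.63, 38.6). Then |EK| = |K − E| = 39.3.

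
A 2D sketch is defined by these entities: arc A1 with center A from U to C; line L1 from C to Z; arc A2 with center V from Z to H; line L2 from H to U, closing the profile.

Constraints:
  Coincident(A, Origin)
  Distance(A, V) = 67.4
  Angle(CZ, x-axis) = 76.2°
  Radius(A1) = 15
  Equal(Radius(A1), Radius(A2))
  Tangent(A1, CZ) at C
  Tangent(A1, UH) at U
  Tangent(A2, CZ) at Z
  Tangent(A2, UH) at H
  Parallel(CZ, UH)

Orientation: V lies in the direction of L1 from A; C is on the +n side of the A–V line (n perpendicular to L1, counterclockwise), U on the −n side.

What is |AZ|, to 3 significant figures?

69.0

The slot axis is L1's direction at 76.2°, so u = (cos 76.2°, sin 76.2°) = (0.239, 0.971) and n = (−sin 76.2°, cos 76.2°) = (-0.971, 0.239). A is at the origin and V lies 67.4 along u from A, so V = 67.4·u = (16.1, 65.5). Tangency of A1 to both parallel lines with radius 15.0 puts C and U at A ± 15.0·n: C = (-14.6, 3.58), U = (14.6, -3.58). Equal radii place Z and H the same way about V: Z = V + 15.0·n = (1.51, 69.0), H = V − 15.0·n = (30.6, 61.9). Then |AZ| = |Z − A| = 69.0.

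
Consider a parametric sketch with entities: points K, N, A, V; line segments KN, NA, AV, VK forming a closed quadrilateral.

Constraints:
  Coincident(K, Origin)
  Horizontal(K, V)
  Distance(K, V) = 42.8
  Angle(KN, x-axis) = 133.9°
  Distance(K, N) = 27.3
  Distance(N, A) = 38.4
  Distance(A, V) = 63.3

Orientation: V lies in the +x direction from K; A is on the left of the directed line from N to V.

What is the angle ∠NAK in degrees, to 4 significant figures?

32.33°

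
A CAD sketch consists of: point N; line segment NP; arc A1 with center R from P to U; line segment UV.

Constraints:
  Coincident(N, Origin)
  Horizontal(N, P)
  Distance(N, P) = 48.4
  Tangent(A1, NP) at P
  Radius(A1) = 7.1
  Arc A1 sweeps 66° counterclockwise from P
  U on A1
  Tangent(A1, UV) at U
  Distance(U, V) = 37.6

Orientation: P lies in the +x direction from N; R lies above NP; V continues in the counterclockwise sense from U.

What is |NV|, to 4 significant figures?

80.08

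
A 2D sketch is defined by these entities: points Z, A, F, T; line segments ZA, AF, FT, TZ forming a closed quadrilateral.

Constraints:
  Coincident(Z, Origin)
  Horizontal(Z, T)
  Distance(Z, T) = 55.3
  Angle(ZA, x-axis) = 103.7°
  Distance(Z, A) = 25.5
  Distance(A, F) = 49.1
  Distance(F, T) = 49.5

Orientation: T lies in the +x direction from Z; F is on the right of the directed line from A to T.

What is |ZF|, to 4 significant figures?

23.91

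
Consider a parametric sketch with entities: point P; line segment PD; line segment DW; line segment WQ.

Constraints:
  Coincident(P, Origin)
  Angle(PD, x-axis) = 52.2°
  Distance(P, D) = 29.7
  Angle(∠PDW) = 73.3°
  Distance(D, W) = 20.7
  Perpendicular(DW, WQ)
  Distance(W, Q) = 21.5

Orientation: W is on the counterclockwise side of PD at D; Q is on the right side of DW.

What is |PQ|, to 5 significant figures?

51.408

P is at the origin; PD runs at 52.2° with length 29.7, so D = 29.7·(cos 52.2°, sin 52.2°) = (18.203, 23.468). ∠PDW = 73.3°, so DW runs at 52.2° + (180° − 73.3°) = 158.90° from the x-axis; with |DW| = 20.7, W = D + 20.7·(cos 158.90°, sin 158.90°) = (-1.1088, 30.920). The perpendicularity gives WQ at right angles to DW; with |WQ| = 21.5 on the right of DW, Q = W + 21.5·(0.36000, 0.93295) = (6.6311, 50.978). Then |PQ| = |Q − P| = 51.408.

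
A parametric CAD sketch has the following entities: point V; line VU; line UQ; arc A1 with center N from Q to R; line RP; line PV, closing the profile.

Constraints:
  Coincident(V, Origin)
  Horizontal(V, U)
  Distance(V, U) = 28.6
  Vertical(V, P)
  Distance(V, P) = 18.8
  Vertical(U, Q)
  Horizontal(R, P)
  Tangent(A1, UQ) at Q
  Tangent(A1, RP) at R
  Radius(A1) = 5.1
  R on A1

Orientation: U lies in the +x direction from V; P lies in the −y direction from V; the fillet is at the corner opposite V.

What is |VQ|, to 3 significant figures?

31.7

V is at the origin; V and U share the same y with |VU| = 28.6 and U on the +x side, so U = (28.6, 0.00). VP is vertical with |VP| = 18.8 and P on the −y side, so P = (0.00, -18.8). The virtual corner opposite V is at (28.6, -18.8). Since A1 is tangent to UQ there, NQ ⟂ UQ and tangency of A1 to RP means the radius NR is perpendicular to RP, with radius 5.1, so the center N sits 5.1 in from both sides at N = (23.5, -13.7). That places the tangent points at Q = (28.6, -13.7) on UQ and R = (23.5, -18.8) on RP. Then |VQ| = |Q − V| = 31.7.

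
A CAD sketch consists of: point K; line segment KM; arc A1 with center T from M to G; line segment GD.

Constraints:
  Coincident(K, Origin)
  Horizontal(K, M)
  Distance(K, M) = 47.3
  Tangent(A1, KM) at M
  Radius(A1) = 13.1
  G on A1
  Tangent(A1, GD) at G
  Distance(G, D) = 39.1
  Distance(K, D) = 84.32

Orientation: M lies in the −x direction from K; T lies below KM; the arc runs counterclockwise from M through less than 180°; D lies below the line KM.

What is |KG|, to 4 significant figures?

60.84

Checks: |KM| = 47.30 ✓; |TG| = 13.10 ✓; ∠(TG, GD) = 90.00° ✓; |GD| = 39.10 ✓; |KD| = 84.32 ✓.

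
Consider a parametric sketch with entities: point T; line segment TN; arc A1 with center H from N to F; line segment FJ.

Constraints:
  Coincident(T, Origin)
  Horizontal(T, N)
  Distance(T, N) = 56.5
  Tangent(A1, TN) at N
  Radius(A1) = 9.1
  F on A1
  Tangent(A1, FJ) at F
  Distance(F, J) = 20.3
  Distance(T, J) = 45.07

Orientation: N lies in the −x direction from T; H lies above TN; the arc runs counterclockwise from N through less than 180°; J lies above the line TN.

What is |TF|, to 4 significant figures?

48.71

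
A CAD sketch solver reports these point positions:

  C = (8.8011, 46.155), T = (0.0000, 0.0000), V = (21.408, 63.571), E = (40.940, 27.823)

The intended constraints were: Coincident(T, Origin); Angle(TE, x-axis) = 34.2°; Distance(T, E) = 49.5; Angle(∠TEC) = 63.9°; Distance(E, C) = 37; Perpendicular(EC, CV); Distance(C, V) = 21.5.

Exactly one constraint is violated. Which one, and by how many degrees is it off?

Perpendicular(EC, CV) — off by 6.20°.

T = (0.00, 0.00) ✓; TE at 34.20° ✓; |TE| = 49.50 ✓; ∠TEC = 63.90° ✓; |EC| = 37.00 ✓; ∠(EC, CV) = 96.20° ✗; |CV| = 21.50 ✓.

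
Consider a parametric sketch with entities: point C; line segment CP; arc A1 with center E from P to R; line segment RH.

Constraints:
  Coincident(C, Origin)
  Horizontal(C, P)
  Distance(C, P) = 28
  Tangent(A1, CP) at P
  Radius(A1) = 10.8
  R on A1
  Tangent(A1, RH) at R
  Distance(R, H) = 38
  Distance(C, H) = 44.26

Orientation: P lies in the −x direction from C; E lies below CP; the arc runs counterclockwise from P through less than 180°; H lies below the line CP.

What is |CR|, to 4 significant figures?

39.86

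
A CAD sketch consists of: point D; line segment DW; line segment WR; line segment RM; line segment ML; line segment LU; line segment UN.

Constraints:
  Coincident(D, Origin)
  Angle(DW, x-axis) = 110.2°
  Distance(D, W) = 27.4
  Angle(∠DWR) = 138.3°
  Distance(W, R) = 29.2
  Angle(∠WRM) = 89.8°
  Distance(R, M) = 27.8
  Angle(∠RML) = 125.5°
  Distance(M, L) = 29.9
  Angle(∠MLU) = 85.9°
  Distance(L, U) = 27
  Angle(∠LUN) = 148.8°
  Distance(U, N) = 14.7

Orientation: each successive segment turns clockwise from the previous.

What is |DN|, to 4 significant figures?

15.64

∠MLU = 85.9° gives LU at -170.3° from the x-axis; with |LU| = 27.0, U = (7.589, 9.018). ∠LUN = 148.8° gives UN at 158.5° from the x-axis; with |UN| = 14.7, N = (-6.088, 14.41). Then |DN| = |N − D| = 15.64.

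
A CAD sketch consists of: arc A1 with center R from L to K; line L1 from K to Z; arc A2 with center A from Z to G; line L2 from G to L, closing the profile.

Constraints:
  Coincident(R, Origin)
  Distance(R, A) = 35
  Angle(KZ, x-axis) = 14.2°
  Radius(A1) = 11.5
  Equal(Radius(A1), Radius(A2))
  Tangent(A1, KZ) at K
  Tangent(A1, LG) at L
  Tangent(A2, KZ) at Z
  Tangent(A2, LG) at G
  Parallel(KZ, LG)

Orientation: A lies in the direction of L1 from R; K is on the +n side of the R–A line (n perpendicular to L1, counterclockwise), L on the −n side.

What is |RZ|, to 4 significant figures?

36.84

The slot axis is L1's direction at 14.2°, so u = (cos 14.2°, sin 14.2°) = (0.9694, 0.2453) and n = (−sin 14.2°, cos 14.2°) = (-0.2453, 0.9694). R is at the origin and A lies 35.0 along u from R, so A = 35.0·u = (33.93, 8.586). Tangency of A1 to both parallel lines with radius 11.5 puts K and L at R ± 11.5·n: K = (-2.821, 11.15), L = (2.821, -11.15). Equal radii place Z and G the same way about A: Z = A + 11.5·n = (31.11, 19.73), G = A − 11.5·n = (36.75, -2.563). Then |RZ| = |Z − R| = 36.84.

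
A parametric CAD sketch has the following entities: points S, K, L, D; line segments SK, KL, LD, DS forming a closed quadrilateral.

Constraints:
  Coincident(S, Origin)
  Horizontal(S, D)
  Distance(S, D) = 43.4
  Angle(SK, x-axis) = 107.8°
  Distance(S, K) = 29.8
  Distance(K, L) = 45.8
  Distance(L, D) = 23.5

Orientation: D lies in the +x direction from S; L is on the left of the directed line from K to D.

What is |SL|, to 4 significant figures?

42.66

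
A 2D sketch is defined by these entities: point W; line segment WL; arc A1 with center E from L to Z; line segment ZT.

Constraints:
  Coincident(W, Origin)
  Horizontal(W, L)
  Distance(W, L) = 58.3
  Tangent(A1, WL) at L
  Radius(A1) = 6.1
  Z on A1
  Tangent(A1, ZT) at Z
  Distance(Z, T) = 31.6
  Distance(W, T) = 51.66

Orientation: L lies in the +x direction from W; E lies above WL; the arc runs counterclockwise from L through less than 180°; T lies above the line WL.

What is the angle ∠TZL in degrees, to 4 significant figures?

112.3°

Checks: ∠(EL, LW) = 90.00° ✓; |EZ| = 6.100 ✓; ∠(EZ, ZT) = 90.00° ✓; |ZT| = 31.60 ✓; |WT| = 51.66 ✓.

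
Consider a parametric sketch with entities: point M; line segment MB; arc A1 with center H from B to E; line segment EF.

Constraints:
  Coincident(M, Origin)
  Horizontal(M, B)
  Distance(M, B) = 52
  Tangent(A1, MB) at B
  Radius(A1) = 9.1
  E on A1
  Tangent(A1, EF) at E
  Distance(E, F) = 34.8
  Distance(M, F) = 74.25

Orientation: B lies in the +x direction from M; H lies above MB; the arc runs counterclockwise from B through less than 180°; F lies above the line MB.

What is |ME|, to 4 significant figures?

61.82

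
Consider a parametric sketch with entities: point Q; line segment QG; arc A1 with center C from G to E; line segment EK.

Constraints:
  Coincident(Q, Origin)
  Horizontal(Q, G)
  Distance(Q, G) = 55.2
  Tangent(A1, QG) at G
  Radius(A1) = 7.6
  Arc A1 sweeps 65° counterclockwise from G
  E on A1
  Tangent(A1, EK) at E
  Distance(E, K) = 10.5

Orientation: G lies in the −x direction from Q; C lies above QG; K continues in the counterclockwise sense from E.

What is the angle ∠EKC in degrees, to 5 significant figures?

35.897°

On A1, G sits at bearing -90° from C; a 65° counterclockwise sweep puts E at bearing -25°, so E = C + 7.6·(cos -25°, sin -25°) = (-48.312, 4.3881). A1 meets EK tangentially, so CE is at right angles to EK, so EK runs along (−sin -25°, cos -25°); with |EK| = 10.5, K = (-43.875, 13.904). Then cos ∠EKC = KE·KC / (|KE||KC|), giving 35.897°.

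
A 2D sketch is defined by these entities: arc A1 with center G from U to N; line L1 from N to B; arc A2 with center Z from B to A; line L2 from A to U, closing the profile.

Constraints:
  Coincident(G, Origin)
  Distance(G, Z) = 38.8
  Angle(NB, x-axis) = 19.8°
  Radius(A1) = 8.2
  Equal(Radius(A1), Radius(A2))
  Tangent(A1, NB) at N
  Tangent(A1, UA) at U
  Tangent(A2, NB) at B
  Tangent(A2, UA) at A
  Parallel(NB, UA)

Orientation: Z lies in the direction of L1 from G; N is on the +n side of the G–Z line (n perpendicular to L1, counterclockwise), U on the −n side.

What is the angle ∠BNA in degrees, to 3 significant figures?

22.9°

The slot axis is L1's direction at 19.8°, so u = (cos 19.8°, sin 19.8°) = (0.941, 0.339) and n = (−sin 19.8°, cos 19.8°) = (-0.339, 0.941). G is at the origin and Z lies 38.8 along u from G, so Z = 38.8·u = (36.5, 13.1). Tangency of A1 to both parallel lines with radius 8.2 puts N and U at G ± 8.2·n: N = (-2.78, 7.72), U = (2.78, -7.72). Equal radii place B and A the same way about Z: B = Z + 8.2·n = (33.7, 20.9), A = Z − 8.2·n = (39.3, 5.43). Then cos ∠BNA = NB·NA / (|NB||NA|), giving 22.9°.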